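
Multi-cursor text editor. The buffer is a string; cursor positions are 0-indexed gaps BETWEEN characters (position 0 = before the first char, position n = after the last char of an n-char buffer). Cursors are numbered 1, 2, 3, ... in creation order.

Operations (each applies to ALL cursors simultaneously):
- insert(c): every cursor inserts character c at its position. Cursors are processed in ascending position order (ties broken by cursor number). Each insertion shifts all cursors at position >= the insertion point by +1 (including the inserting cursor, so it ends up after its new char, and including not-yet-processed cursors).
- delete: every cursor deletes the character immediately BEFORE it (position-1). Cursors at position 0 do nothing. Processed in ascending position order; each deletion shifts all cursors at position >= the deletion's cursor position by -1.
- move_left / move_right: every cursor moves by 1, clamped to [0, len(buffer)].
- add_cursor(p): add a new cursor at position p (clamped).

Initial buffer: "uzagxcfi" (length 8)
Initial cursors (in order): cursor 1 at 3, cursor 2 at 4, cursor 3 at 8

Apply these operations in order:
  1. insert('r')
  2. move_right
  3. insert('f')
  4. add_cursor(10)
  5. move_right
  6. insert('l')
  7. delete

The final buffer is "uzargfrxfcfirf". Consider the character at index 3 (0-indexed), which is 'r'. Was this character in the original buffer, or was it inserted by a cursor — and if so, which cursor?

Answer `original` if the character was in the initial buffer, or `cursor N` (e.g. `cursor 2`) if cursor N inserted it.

Answer: cursor 1

Derivation:
After op 1 (insert('r')): buffer="uzargrxcfir" (len 11), cursors c1@4 c2@6 c3@11, authorship ...1.2....3
After op 2 (move_right): buffer="uzargrxcfir" (len 11), cursors c1@5 c2@7 c3@11, authorship ...1.2....3
After op 3 (insert('f')): buffer="uzargfrxfcfirf" (len 14), cursors c1@6 c2@9 c3@14, authorship ...1.12.2...33
After op 4 (add_cursor(10)): buffer="uzargfrxfcfirf" (len 14), cursors c1@6 c2@9 c4@10 c3@14, authorship ...1.12.2...33
After op 5 (move_right): buffer="uzargfrxfcfirf" (len 14), cursors c1@7 c2@10 c4@11 c3@14, authorship ...1.12.2...33
After op 6 (insert('l')): buffer="uzargfrlxfclflirfl" (len 18), cursors c1@8 c2@12 c4@14 c3@18, authorship ...1.121.2.2.4.333
After op 7 (delete): buffer="uzargfrxfcfirf" (len 14), cursors c1@7 c2@10 c4@11 c3@14, authorship ...1.12.2...33
Authorship (.=original, N=cursor N): . . . 1 . 1 2 . 2 . . . 3 3
Index 3: author = 1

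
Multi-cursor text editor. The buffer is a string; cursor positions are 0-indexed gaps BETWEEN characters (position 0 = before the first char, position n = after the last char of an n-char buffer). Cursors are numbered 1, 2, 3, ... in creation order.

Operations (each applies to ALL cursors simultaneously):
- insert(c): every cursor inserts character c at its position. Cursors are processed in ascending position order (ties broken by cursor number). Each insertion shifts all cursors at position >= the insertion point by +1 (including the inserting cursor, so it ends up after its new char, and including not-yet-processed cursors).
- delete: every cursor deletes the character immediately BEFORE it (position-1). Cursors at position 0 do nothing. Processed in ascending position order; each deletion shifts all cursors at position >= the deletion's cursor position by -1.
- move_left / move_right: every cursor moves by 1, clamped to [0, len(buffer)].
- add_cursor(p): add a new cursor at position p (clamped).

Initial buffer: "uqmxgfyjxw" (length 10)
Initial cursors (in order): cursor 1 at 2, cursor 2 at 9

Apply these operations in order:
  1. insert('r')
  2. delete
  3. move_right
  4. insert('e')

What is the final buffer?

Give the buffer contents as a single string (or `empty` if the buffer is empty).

After op 1 (insert('r')): buffer="uqrmxgfyjxrw" (len 12), cursors c1@3 c2@11, authorship ..1.......2.
After op 2 (delete): buffer="uqmxgfyjxw" (len 10), cursors c1@2 c2@9, authorship ..........
After op 3 (move_right): buffer="uqmxgfyjxw" (len 10), cursors c1@3 c2@10, authorship ..........
After op 4 (insert('e')): buffer="uqmexgfyjxwe" (len 12), cursors c1@4 c2@12, authorship ...1.......2

Answer: uqmexgfyjxwe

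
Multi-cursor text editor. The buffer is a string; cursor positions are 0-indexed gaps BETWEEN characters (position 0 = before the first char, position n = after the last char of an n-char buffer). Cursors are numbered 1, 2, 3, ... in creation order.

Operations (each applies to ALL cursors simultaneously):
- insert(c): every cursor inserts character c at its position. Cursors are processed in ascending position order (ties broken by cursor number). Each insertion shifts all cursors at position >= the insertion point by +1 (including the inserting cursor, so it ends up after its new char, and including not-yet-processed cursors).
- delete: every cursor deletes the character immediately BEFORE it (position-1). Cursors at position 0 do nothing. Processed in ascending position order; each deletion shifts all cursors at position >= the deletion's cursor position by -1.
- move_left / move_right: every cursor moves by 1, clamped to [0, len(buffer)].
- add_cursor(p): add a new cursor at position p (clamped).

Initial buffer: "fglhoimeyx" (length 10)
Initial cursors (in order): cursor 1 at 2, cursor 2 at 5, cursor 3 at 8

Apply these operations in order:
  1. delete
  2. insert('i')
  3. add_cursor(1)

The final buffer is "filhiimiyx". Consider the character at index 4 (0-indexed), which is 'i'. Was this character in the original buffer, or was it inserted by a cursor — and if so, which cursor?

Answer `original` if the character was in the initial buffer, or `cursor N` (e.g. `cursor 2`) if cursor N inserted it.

After op 1 (delete): buffer="flhimyx" (len 7), cursors c1@1 c2@3 c3@5, authorship .......
After op 2 (insert('i')): buffer="filhiimiyx" (len 10), cursors c1@2 c2@5 c3@8, authorship .1..2..3..
After op 3 (add_cursor(1)): buffer="filhiimiyx" (len 10), cursors c4@1 c1@2 c2@5 c3@8, authorship .1..2..3..
Authorship (.=original, N=cursor N): . 1 . . 2 . . 3 . .
Index 4: author = 2

Answer: cursor 2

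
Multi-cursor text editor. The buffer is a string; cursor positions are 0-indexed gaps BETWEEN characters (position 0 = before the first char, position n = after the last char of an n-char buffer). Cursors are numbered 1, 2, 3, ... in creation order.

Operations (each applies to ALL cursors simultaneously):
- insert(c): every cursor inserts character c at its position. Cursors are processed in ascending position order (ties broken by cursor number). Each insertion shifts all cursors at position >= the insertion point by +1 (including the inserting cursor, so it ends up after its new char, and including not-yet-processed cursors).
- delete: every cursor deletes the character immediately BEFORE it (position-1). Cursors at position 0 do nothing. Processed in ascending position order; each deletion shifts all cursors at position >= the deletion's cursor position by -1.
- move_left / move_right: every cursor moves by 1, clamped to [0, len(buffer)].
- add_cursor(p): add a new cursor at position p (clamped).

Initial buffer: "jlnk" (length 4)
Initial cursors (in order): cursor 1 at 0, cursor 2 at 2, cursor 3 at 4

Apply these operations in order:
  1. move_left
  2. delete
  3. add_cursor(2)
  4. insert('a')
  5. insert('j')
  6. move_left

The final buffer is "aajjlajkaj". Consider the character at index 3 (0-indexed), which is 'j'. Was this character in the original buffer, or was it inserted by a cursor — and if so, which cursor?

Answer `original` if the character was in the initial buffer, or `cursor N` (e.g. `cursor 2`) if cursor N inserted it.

After op 1 (move_left): buffer="jlnk" (len 4), cursors c1@0 c2@1 c3@3, authorship ....
After op 2 (delete): buffer="lk" (len 2), cursors c1@0 c2@0 c3@1, authorship ..
After op 3 (add_cursor(2)): buffer="lk" (len 2), cursors c1@0 c2@0 c3@1 c4@2, authorship ..
After op 4 (insert('a')): buffer="aalaka" (len 6), cursors c1@2 c2@2 c3@4 c4@6, authorship 12.3.4
After op 5 (insert('j')): buffer="aajjlajkaj" (len 10), cursors c1@4 c2@4 c3@7 c4@10, authorship 1212.33.44
After op 6 (move_left): buffer="aajjlajkaj" (len 10), cursors c1@3 c2@3 c3@6 c4@9, authorship 1212.33.44
Authorship (.=original, N=cursor N): 1 2 1 2 . 3 3 . 4 4
Index 3: author = 2

Answer: cursor 2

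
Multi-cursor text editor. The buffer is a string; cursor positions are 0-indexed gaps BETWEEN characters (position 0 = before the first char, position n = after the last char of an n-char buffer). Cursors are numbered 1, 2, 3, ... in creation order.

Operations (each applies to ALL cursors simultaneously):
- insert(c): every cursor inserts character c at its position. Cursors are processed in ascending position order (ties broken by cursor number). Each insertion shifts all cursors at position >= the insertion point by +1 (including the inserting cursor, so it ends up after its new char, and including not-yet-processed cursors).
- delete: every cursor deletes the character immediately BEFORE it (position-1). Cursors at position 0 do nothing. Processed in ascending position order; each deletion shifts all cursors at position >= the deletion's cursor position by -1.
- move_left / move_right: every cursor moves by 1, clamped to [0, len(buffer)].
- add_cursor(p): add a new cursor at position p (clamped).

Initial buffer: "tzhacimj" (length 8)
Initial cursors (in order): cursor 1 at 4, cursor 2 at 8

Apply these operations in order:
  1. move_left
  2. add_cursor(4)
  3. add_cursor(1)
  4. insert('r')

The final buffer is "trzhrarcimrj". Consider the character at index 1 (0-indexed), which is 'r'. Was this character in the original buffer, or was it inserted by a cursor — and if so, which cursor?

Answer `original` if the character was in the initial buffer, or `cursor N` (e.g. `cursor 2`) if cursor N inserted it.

After op 1 (move_left): buffer="tzhacimj" (len 8), cursors c1@3 c2@7, authorship ........
After op 2 (add_cursor(4)): buffer="tzhacimj" (len 8), cursors c1@3 c3@4 c2@7, authorship ........
After op 3 (add_cursor(1)): buffer="tzhacimj" (len 8), cursors c4@1 c1@3 c3@4 c2@7, authorship ........
After op 4 (insert('r')): buffer="trzhrarcimrj" (len 12), cursors c4@2 c1@5 c3@7 c2@11, authorship .4..1.3...2.
Authorship (.=original, N=cursor N): . 4 . . 1 . 3 . . . 2 .
Index 1: author = 4

Answer: cursor 4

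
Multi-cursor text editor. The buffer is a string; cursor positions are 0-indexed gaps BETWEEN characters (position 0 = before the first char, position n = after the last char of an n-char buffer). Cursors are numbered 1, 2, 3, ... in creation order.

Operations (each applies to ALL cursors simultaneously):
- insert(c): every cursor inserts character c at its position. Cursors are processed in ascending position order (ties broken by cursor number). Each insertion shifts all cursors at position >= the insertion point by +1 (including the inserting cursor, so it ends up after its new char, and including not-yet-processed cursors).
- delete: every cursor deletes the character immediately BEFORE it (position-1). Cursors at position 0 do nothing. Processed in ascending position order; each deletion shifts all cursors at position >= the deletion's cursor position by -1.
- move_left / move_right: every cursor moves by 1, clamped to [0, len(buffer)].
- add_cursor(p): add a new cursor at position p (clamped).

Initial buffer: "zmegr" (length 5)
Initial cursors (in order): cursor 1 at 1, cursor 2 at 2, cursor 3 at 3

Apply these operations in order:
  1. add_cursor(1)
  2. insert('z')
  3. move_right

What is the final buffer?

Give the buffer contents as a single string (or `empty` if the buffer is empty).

After op 1 (add_cursor(1)): buffer="zmegr" (len 5), cursors c1@1 c4@1 c2@2 c3@3, authorship .....
After op 2 (insert('z')): buffer="zzzmzezgr" (len 9), cursors c1@3 c4@3 c2@5 c3@7, authorship .14.2.3..
After op 3 (move_right): buffer="zzzmzezgr" (len 9), cursors c1@4 c4@4 c2@6 c3@8, authorship .14.2.3..

Answer: zzzmzezgr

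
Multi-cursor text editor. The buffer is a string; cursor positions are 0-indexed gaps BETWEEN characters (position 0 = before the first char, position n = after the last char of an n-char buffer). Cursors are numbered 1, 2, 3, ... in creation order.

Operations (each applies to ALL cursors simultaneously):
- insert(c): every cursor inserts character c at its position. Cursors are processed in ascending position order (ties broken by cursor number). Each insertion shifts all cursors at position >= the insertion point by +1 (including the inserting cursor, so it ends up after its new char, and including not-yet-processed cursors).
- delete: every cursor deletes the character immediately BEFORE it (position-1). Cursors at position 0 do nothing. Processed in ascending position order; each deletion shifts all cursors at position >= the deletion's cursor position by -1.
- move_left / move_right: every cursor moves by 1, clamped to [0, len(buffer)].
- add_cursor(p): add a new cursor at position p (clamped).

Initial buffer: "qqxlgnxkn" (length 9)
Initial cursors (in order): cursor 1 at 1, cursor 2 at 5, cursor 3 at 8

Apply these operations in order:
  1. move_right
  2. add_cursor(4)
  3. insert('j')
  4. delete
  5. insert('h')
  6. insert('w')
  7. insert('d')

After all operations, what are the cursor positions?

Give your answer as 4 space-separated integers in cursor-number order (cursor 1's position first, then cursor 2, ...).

Answer: 5 15 21 10

Derivation:
After op 1 (move_right): buffer="qqxlgnxkn" (len 9), cursors c1@2 c2@6 c3@9, authorship .........
After op 2 (add_cursor(4)): buffer="qqxlgnxkn" (len 9), cursors c1@2 c4@4 c2@6 c3@9, authorship .........
After op 3 (insert('j')): buffer="qqjxljgnjxknj" (len 13), cursors c1@3 c4@6 c2@9 c3@13, authorship ..1..4..2...3
After op 4 (delete): buffer="qqxlgnxkn" (len 9), cursors c1@2 c4@4 c2@6 c3@9, authorship .........
After op 5 (insert('h')): buffer="qqhxlhgnhxknh" (len 13), cursors c1@3 c4@6 c2@9 c3@13, authorship ..1..4..2...3
After op 6 (insert('w')): buffer="qqhwxlhwgnhwxknhw" (len 17), cursors c1@4 c4@8 c2@12 c3@17, authorship ..11..44..22...33
After op 7 (insert('d')): buffer="qqhwdxlhwdgnhwdxknhwd" (len 21), cursors c1@5 c4@10 c2@15 c3@21, authorship ..111..444..222...333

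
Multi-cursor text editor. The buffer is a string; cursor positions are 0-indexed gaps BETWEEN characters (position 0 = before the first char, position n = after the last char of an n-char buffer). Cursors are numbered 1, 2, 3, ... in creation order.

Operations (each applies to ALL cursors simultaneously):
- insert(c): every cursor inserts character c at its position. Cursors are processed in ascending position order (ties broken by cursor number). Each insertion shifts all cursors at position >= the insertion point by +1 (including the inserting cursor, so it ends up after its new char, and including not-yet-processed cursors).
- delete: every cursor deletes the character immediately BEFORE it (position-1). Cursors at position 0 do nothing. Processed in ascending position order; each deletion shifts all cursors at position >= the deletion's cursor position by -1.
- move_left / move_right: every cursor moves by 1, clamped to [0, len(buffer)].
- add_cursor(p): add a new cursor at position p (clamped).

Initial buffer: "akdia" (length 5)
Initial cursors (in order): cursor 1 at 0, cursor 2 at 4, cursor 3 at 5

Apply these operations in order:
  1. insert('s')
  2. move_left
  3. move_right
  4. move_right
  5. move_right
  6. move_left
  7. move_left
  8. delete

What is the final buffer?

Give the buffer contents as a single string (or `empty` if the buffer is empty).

Answer: akdas

Derivation:
After op 1 (insert('s')): buffer="sakdisas" (len 8), cursors c1@1 c2@6 c3@8, authorship 1....2.3
After op 2 (move_left): buffer="sakdisas" (len 8), cursors c1@0 c2@5 c3@7, authorship 1....2.3
After op 3 (move_right): buffer="sakdisas" (len 8), cursors c1@1 c2@6 c3@8, authorship 1....2.3
After op 4 (move_right): buffer="sakdisas" (len 8), cursors c1@2 c2@7 c3@8, authorship 1....2.3
After op 5 (move_right): buffer="sakdisas" (len 8), cursors c1@3 c2@8 c3@8, authorship 1....2.3
After op 6 (move_left): buffer="sakdisas" (len 8), cursors c1@2 c2@7 c3@7, authorship 1....2.3
After op 7 (move_left): buffer="sakdisas" (len 8), cursors c1@1 c2@6 c3@6, authorship 1....2.3
After op 8 (delete): buffer="akdas" (len 5), cursors c1@0 c2@3 c3@3, authorship ....3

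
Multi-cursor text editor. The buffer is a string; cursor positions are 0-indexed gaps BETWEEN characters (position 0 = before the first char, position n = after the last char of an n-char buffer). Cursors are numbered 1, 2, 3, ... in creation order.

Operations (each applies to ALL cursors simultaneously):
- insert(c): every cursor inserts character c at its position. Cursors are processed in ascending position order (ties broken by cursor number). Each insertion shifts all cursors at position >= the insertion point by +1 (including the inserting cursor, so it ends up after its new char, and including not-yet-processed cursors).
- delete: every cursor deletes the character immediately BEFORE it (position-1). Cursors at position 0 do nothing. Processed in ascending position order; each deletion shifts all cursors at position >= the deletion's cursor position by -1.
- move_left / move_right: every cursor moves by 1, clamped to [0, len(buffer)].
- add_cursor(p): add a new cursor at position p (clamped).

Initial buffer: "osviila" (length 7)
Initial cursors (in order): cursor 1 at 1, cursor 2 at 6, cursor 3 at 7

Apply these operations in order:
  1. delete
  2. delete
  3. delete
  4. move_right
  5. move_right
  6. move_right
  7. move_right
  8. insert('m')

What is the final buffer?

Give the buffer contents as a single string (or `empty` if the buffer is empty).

After op 1 (delete): buffer="svii" (len 4), cursors c1@0 c2@4 c3@4, authorship ....
After op 2 (delete): buffer="sv" (len 2), cursors c1@0 c2@2 c3@2, authorship ..
After op 3 (delete): buffer="" (len 0), cursors c1@0 c2@0 c3@0, authorship 
After op 4 (move_right): buffer="" (len 0), cursors c1@0 c2@0 c3@0, authorship 
After op 5 (move_right): buffer="" (len 0), cursors c1@0 c2@0 c3@0, authorship 
After op 6 (move_right): buffer="" (len 0), cursors c1@0 c2@0 c3@0, authorship 
After op 7 (move_right): buffer="" (len 0), cursors c1@0 c2@0 c3@0, authorship 
After op 8 (insert('m')): buffer="mmm" (len 3), cursors c1@3 c2@3 c3@3, authorship 123

Answer: mmm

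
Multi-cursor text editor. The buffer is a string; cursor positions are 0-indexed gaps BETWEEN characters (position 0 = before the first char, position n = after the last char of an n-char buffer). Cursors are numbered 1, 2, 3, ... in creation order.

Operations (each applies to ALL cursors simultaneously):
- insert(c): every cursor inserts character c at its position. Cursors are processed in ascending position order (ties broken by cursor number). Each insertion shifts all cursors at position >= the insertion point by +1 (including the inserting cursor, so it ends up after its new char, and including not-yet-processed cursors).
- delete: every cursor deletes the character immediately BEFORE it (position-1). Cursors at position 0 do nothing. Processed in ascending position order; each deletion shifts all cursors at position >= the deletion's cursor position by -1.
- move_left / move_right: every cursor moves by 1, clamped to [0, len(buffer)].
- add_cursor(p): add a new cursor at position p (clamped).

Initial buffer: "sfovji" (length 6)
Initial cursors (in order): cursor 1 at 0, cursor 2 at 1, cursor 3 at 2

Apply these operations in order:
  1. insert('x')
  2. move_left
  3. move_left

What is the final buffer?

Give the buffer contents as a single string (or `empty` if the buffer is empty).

After op 1 (insert('x')): buffer="xsxfxovji" (len 9), cursors c1@1 c2@3 c3@5, authorship 1.2.3....
After op 2 (move_left): buffer="xsxfxovji" (len 9), cursors c1@0 c2@2 c3@4, authorship 1.2.3....
After op 3 (move_left): buffer="xsxfxovji" (len 9), cursors c1@0 c2@1 c3@3, authorship 1.2.3....

Answer: xsxfxovji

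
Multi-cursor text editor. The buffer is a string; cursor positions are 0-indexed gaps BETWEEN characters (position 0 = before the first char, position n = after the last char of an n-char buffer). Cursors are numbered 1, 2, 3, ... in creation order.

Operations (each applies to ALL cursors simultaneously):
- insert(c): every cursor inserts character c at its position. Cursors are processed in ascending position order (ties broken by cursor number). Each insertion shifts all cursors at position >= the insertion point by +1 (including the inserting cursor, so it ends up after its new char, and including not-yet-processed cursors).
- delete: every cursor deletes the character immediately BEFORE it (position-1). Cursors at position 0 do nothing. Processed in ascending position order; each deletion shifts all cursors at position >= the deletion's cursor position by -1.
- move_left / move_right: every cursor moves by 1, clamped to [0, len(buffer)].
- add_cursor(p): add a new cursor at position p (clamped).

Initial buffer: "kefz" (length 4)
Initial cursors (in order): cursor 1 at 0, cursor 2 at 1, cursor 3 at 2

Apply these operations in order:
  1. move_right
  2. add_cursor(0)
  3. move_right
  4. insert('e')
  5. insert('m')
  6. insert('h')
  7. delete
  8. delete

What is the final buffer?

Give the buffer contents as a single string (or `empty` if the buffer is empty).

Answer: keeefeze

Derivation:
After op 1 (move_right): buffer="kefz" (len 4), cursors c1@1 c2@2 c3@3, authorship ....
After op 2 (add_cursor(0)): buffer="kefz" (len 4), cursors c4@0 c1@1 c2@2 c3@3, authorship ....
After op 3 (move_right): buffer="kefz" (len 4), cursors c4@1 c1@2 c2@3 c3@4, authorship ....
After op 4 (insert('e')): buffer="keeefeze" (len 8), cursors c4@2 c1@4 c2@6 c3@8, authorship .4.1.2.3
After op 5 (insert('m')): buffer="kemeemfemzem" (len 12), cursors c4@3 c1@6 c2@9 c3@12, authorship .44.11.22.33
After op 6 (insert('h')): buffer="kemheemhfemhzemh" (len 16), cursors c4@4 c1@8 c2@12 c3@16, authorship .444.111.222.333
After op 7 (delete): buffer="kemeemfemzem" (len 12), cursors c4@3 c1@6 c2@9 c3@12, authorship .44.11.22.33
After op 8 (delete): buffer="keeefeze" (len 8), cursors c4@2 c1@4 c2@6 c3@8, authorship .4.1.2.3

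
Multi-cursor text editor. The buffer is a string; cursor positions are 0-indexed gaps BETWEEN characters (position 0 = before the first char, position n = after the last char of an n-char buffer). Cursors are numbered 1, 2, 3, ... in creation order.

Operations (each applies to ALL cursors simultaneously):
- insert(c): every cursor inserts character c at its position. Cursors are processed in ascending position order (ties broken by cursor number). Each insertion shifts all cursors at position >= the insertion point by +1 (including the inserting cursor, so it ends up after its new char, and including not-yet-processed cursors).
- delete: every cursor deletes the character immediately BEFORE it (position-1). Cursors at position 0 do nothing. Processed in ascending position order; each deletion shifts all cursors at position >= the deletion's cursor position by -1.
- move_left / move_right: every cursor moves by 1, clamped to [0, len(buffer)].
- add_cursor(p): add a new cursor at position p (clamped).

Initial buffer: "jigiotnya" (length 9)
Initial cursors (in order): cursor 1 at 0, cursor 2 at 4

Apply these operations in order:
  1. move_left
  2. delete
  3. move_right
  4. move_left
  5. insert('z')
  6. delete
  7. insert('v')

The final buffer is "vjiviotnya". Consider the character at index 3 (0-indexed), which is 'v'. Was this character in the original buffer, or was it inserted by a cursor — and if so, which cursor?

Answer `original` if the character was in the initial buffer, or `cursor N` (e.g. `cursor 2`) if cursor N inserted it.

After op 1 (move_left): buffer="jigiotnya" (len 9), cursors c1@0 c2@3, authorship .........
After op 2 (delete): buffer="jiiotnya" (len 8), cursors c1@0 c2@2, authorship ........
After op 3 (move_right): buffer="jiiotnya" (len 8), cursors c1@1 c2@3, authorship ........
After op 4 (move_left): buffer="jiiotnya" (len 8), cursors c1@0 c2@2, authorship ........
After op 5 (insert('z')): buffer="zjiziotnya" (len 10), cursors c1@1 c2@4, authorship 1..2......
After op 6 (delete): buffer="jiiotnya" (len 8), cursors c1@0 c2@2, authorship ........
After op 7 (insert('v')): buffer="vjiviotnya" (len 10), cursors c1@1 c2@4, authorship 1..2......
Authorship (.=original, N=cursor N): 1 . . 2 . . . . . .
Index 3: author = 2

Answer: cursor 2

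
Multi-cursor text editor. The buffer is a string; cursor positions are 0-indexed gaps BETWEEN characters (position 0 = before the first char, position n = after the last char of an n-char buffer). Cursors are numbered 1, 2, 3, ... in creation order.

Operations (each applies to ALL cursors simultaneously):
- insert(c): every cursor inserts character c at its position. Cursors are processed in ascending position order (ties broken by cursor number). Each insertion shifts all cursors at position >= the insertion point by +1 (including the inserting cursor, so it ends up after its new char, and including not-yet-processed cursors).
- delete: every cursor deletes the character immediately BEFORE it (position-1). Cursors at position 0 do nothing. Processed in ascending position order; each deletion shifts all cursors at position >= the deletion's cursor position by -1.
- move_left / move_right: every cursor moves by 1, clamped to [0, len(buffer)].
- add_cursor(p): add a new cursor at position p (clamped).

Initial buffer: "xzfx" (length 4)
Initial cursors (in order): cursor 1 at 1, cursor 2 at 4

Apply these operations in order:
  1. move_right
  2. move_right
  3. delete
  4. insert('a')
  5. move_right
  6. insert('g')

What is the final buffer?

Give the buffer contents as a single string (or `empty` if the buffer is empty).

After op 1 (move_right): buffer="xzfx" (len 4), cursors c1@2 c2@4, authorship ....
After op 2 (move_right): buffer="xzfx" (len 4), cursors c1@3 c2@4, authorship ....
After op 3 (delete): buffer="xz" (len 2), cursors c1@2 c2@2, authorship ..
After op 4 (insert('a')): buffer="xzaa" (len 4), cursors c1@4 c2@4, authorship ..12
After op 5 (move_right): buffer="xzaa" (len 4), cursors c1@4 c2@4, authorship ..12
After op 6 (insert('g')): buffer="xzaagg" (len 6), cursors c1@6 c2@6, authorship ..1212

Answer: xzaagg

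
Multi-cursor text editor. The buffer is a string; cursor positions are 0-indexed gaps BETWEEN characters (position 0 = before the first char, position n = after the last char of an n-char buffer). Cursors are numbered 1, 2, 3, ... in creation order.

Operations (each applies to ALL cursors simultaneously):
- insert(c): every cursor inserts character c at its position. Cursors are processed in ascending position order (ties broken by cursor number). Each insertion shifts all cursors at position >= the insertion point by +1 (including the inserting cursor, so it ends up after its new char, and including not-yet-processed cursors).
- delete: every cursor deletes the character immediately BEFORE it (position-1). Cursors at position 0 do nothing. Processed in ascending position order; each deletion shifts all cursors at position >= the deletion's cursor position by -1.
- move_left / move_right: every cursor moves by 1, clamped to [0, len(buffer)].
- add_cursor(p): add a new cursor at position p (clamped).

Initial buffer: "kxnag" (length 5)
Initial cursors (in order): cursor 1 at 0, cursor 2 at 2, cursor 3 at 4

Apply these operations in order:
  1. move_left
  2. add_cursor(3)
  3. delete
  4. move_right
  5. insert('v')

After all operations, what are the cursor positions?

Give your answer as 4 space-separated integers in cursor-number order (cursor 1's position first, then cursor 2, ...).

Answer: 5 5 5 5

Derivation:
After op 1 (move_left): buffer="kxnag" (len 5), cursors c1@0 c2@1 c3@3, authorship .....
After op 2 (add_cursor(3)): buffer="kxnag" (len 5), cursors c1@0 c2@1 c3@3 c4@3, authorship .....
After op 3 (delete): buffer="ag" (len 2), cursors c1@0 c2@0 c3@0 c4@0, authorship ..
After op 4 (move_right): buffer="ag" (len 2), cursors c1@1 c2@1 c3@1 c4@1, authorship ..
After op 5 (insert('v')): buffer="avvvvg" (len 6), cursors c1@5 c2@5 c3@5 c4@5, authorship .1234.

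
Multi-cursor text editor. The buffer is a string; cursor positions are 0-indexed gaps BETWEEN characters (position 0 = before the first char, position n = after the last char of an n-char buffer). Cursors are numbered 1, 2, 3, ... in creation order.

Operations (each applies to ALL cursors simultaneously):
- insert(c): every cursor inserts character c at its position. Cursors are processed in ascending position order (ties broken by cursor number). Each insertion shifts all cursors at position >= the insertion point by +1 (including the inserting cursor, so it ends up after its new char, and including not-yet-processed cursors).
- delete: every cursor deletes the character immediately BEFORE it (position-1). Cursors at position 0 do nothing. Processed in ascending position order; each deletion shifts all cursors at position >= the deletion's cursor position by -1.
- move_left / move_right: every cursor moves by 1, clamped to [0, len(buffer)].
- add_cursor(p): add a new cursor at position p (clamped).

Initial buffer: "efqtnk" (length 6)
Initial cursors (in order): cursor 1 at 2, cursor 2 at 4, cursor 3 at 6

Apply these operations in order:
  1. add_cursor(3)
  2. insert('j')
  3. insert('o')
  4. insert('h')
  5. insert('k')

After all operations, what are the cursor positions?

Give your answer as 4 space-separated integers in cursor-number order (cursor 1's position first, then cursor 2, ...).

Answer: 6 16 22 11

Derivation:
After op 1 (add_cursor(3)): buffer="efqtnk" (len 6), cursors c1@2 c4@3 c2@4 c3@6, authorship ......
After op 2 (insert('j')): buffer="efjqjtjnkj" (len 10), cursors c1@3 c4@5 c2@7 c3@10, authorship ..1.4.2..3
After op 3 (insert('o')): buffer="efjoqjotjonkjo" (len 14), cursors c1@4 c4@7 c2@10 c3@14, authorship ..11.44.22..33
After op 4 (insert('h')): buffer="efjohqjohtjohnkjoh" (len 18), cursors c1@5 c4@9 c2@13 c3@18, authorship ..111.444.222..333
After op 5 (insert('k')): buffer="efjohkqjohktjohknkjohk" (len 22), cursors c1@6 c4@11 c2@16 c3@22, authorship ..1111.4444.2222..3333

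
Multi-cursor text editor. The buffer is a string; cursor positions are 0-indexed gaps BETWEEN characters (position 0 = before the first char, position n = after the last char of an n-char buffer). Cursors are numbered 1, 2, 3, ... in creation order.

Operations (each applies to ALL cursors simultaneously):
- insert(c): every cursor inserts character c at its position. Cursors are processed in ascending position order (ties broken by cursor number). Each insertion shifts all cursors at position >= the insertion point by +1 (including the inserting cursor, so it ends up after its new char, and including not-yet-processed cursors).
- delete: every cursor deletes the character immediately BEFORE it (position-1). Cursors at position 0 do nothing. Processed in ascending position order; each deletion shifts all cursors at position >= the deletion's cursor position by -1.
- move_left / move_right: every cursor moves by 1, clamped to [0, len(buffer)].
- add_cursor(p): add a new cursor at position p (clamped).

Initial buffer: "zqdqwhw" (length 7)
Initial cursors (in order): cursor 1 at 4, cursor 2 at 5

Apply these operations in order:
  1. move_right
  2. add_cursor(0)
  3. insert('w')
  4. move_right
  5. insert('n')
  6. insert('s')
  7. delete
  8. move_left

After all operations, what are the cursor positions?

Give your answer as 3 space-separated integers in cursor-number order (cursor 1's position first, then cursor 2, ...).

After op 1 (move_right): buffer="zqdqwhw" (len 7), cursors c1@5 c2@6, authorship .......
After op 2 (add_cursor(0)): buffer="zqdqwhw" (len 7), cursors c3@0 c1@5 c2@6, authorship .......
After op 3 (insert('w')): buffer="wzqdqwwhww" (len 10), cursors c3@1 c1@7 c2@9, authorship 3.....1.2.
After op 4 (move_right): buffer="wzqdqwwhww" (len 10), cursors c3@2 c1@8 c2@10, authorship 3.....1.2.
After op 5 (insert('n')): buffer="wznqdqwwhnwwn" (len 13), cursors c3@3 c1@10 c2@13, authorship 3.3....1.12.2
After op 6 (insert('s')): buffer="wznsqdqwwhnswwns" (len 16), cursors c3@4 c1@12 c2@16, authorship 3.33....1.112.22
After op 7 (delete): buffer="wznqdqwwhnwwn" (len 13), cursors c3@3 c1@10 c2@13, authorship 3.3....1.12.2
After op 8 (move_left): buffer="wznqdqwwhnwwn" (len 13), cursors c3@2 c1@9 c2@12, authorship 3.3....1.12.2

Answer: 9 12 2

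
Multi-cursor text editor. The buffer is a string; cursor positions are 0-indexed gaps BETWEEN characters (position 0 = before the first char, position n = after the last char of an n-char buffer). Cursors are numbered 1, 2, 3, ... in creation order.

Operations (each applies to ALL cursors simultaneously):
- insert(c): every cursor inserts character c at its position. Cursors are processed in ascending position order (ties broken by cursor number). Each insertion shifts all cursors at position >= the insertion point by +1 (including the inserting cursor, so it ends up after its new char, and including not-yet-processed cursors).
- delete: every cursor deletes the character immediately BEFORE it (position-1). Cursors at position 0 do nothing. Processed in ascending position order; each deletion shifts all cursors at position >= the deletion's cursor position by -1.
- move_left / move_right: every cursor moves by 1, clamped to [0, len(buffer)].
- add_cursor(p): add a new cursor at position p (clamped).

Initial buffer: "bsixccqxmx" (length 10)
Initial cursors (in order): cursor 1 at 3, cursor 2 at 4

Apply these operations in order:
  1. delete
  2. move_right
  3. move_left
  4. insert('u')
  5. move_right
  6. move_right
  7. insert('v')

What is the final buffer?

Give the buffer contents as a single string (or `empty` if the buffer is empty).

After op 1 (delete): buffer="bsccqxmx" (len 8), cursors c1@2 c2@2, authorship ........
After op 2 (move_right): buffer="bsccqxmx" (len 8), cursors c1@3 c2@3, authorship ........
After op 3 (move_left): buffer="bsccqxmx" (len 8), cursors c1@2 c2@2, authorship ........
After op 4 (insert('u')): buffer="bsuuccqxmx" (len 10), cursors c1@4 c2@4, authorship ..12......
After op 5 (move_right): buffer="bsuuccqxmx" (len 10), cursors c1@5 c2@5, authorship ..12......
After op 6 (move_right): buffer="bsuuccqxmx" (len 10), cursors c1@6 c2@6, authorship ..12......
After op 7 (insert('v')): buffer="bsuuccvvqxmx" (len 12), cursors c1@8 c2@8, authorship ..12..12....

Answer: bsuuccvvqxmx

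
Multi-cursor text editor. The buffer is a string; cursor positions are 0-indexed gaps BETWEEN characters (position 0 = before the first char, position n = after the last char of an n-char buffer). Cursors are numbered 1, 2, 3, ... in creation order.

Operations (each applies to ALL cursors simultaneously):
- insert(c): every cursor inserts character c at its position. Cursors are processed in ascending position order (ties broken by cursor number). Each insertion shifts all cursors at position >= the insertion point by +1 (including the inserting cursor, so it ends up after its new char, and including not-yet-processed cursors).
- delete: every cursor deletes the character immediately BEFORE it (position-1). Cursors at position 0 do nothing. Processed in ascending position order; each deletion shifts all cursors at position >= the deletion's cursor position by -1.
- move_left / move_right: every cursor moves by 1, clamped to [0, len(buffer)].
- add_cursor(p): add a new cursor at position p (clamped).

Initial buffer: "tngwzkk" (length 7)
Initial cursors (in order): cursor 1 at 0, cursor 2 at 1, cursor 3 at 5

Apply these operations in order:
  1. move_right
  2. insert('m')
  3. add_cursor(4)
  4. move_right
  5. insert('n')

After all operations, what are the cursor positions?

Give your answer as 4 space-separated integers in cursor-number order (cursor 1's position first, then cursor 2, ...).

Answer: 4 8 14 8

Derivation:
After op 1 (move_right): buffer="tngwzkk" (len 7), cursors c1@1 c2@2 c3@6, authorship .......
After op 2 (insert('m')): buffer="tmnmgwzkmk" (len 10), cursors c1@2 c2@4 c3@9, authorship .1.2....3.
After op 3 (add_cursor(4)): buffer="tmnmgwzkmk" (len 10), cursors c1@2 c2@4 c4@4 c3@9, authorship .1.2....3.
After op 4 (move_right): buffer="tmnmgwzkmk" (len 10), cursors c1@3 c2@5 c4@5 c3@10, authorship .1.2....3.
After op 5 (insert('n')): buffer="tmnnmgnnwzkmkn" (len 14), cursors c1@4 c2@8 c4@8 c3@14, authorship .1.12.24...3.3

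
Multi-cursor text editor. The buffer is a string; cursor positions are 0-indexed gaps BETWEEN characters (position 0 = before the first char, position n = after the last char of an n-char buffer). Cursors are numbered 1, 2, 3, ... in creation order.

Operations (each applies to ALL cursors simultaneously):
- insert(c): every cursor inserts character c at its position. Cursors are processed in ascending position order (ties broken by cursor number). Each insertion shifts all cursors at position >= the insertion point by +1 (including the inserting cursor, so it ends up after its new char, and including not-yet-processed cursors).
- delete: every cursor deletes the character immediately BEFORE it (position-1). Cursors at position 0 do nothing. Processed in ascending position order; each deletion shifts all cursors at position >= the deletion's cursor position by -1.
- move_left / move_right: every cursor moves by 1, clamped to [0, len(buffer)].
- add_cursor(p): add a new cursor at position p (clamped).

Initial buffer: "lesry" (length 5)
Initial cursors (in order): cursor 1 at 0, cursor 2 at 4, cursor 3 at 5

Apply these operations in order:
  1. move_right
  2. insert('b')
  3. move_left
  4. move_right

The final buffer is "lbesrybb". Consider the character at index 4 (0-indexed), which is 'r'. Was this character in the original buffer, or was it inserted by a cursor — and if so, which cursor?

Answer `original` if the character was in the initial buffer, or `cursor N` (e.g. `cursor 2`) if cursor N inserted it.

Answer: original

Derivation:
After op 1 (move_right): buffer="lesry" (len 5), cursors c1@1 c2@5 c3@5, authorship .....
After op 2 (insert('b')): buffer="lbesrybb" (len 8), cursors c1@2 c2@8 c3@8, authorship .1....23
After op 3 (move_left): buffer="lbesrybb" (len 8), cursors c1@1 c2@7 c3@7, authorship .1....23
After op 4 (move_right): buffer="lbesrybb" (len 8), cursors c1@2 c2@8 c3@8, authorship .1....23
Authorship (.=original, N=cursor N): . 1 . . . . 2 3
Index 4: author = original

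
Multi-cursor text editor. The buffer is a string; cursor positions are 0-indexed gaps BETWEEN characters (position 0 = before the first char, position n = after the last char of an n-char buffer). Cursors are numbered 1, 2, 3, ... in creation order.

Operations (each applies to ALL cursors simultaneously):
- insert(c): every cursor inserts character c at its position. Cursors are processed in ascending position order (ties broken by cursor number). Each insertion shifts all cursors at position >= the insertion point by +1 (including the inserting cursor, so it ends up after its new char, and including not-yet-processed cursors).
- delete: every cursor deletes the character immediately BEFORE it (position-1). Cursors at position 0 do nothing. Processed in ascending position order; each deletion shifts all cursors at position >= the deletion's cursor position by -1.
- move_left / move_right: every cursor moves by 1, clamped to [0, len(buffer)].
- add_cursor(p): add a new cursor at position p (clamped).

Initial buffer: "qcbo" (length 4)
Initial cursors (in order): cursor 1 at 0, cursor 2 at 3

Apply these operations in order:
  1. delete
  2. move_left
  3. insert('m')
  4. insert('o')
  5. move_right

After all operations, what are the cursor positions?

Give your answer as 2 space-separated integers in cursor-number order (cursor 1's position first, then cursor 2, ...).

Answer: 3 6

Derivation:
After op 1 (delete): buffer="qco" (len 3), cursors c1@0 c2@2, authorship ...
After op 2 (move_left): buffer="qco" (len 3), cursors c1@0 c2@1, authorship ...
After op 3 (insert('m')): buffer="mqmco" (len 5), cursors c1@1 c2@3, authorship 1.2..
After op 4 (insert('o')): buffer="moqmoco" (len 7), cursors c1@2 c2@5, authorship 11.22..
After op 5 (move_right): buffer="moqmoco" (len 7), cursors c1@3 c2@6, authorship 11.22..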